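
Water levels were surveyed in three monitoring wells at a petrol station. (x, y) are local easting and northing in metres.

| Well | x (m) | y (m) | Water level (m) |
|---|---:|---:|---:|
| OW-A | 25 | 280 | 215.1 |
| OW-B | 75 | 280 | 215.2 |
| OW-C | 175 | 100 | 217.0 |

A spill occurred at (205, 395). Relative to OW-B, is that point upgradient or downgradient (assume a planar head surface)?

With h = a·x + b·y + c and OW-A as origin, the differences give:
  50·a + 0·b = +0.1
  150·a + (-180)·b = +1.9
Eliminate b (×(-180) and ×0, subtract): -9000·a = -18.00 → a = ∂h/∂x = +0.002000
Back-substitute: b = ∂h/∂y = -0.008889.
Head at (205, 395) = 215.1 + (+0.002000)·(180) + (-0.008889)·(115) = 214.44 m.
That is lower than the 215.2 m at OW-B, so the point is downgradient.

downgradient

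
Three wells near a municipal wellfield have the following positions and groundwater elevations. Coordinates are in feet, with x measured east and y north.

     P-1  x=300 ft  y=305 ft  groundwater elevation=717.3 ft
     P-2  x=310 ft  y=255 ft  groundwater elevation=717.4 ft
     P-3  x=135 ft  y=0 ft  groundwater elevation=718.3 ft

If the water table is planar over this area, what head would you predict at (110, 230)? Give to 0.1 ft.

With h = a·x + b·y + c and P-1 as origin, the differences give:
  10·a + (-50)·b = +0.1
  (-165)·a + (-305)·b = +1.0
Eliminate b (×(-305) and ×(-50), subtract): -11300·a = 19.50 → a = ∂h/∂x = -0.001726
Back-substitute: b = ∂h/∂y = -0.002345.
h(110, 230) = 717.3 + (-0.001726)·(-190) + (-0.002345)·(-75) = 717.3 +0.328 +0.176 = 717.804 ft.

717.8 ft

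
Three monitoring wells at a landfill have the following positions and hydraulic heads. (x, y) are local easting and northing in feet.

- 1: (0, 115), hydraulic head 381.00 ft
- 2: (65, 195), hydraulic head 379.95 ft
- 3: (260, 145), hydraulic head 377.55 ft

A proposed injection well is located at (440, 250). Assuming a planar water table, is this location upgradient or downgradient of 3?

Three-point gradient (reference 1): Δ to 2 = (65, 80, -1.05), Δ to 3 = (260, 30, -3.45).
∂h/∂x = -0.01297, ∂h/∂y = -0.002586 (det = -18850).
Head at (440, 250) = 381.00 + (-0.01297)·(440) + (-0.002586)·(135) = 374.94 ft.
That is lower than the 377.55 ft at 3, so the point is downgradient.

downgradient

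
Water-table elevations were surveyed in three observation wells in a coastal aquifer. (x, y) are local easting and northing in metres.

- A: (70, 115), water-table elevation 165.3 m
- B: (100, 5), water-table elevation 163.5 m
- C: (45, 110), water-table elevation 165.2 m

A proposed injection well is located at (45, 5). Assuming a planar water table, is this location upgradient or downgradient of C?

downgradient

With h = a·x + b·y + c and A as origin, the differences give:
  30·a + (-110)·b = -1.8
  (-25)·a + (-5)·b = -0.1
Eliminate b (×(-5) and ×(-110), subtract): -2900·a = -2.00 → a = ∂h/∂x = +0.0006897
Back-substitute: b = ∂h/∂y = +0.01655.
Head at (45, 5) = 165.3 + (+0.0006897)·(-25) + (+0.01655)·(-110) = 163.46 m.
That is lower than the 165.2 m at C, so the point is downgradient.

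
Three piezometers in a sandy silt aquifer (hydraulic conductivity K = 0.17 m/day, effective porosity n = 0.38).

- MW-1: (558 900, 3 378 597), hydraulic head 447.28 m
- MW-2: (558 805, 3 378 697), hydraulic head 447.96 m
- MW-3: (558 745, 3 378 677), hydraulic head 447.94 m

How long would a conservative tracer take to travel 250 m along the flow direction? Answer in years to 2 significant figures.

270 years

Differences from MW-1: to MW-2 (Δx, Δy, Δh) = (-95, 100, +0.68); to MW-3 = (-155, 80, +0.66).
Solve a·Δx + b·Δy = Δh: det = (-95)·80 − (-155)·100 = 7900.
∂h/∂x = [(+0.68)·80 − (+0.66)·100] / 7900 = -0.001468
∂h/∂y = [(-95)·(+0.66) − (-155)·(+0.68)] / 7900 = +0.005405
|∇h| = √(-0.001468² + 0.005405²) = 0.005601
Seepage velocity v = K·i/n = 0.17 × 0.005601 / 0.38 = 0.002506 m/day.
t = 250 / 0.002506 = 9.976e+04 days = 273 years.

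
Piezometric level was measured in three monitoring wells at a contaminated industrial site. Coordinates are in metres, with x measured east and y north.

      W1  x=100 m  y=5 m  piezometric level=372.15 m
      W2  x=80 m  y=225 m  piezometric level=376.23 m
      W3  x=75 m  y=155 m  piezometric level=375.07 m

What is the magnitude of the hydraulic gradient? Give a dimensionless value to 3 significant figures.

Taking W1 as reference: W2−W1 = (-20, 220, +4.08); W3−W1 = (-25, 150, +2.92).
Determinant of the coordinate differences = (-20)·150 − (-25)·220 = 2500.
∂h/∂x = [(+4.08)·150 − (+2.92)·220] / 2500 = -0.01216
∂h/∂y = [(-20)·(+2.92) − (-25)·(+4.08)] / 2500 = +0.01744
|∇h| = √(-0.01216² + 0.01744²) = 0.02126

0.0213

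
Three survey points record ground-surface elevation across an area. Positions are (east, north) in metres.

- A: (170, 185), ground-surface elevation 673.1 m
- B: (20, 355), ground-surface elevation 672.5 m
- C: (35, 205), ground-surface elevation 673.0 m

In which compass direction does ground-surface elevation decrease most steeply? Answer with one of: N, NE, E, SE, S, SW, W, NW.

N

Taking A as reference: B−A = (-150, 170, -0.6); C−A = (-135, 20, -0.1).
Solve a·Δx + b·Δy = Δz: det = (-150)·20 − (-135)·170 = 19950.
∂z/∂x = [(-0.6)·20 − (-0.1)·170] / 19950 = +0.0002506
∂z/∂y = [(-150)·(-0.1) − (-135)·(-0.6)] / 19950 = -0.003308
Steepest decrease is along −∇f = (-0.0002506 E, +0.003308 N) → north.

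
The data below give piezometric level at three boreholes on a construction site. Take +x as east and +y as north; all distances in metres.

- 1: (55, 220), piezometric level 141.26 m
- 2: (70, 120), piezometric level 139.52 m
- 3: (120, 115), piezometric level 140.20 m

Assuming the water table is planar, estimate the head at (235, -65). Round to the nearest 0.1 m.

Differences from 1: to 2 (Δx, Δy, Δh) = (15, -100, -1.74); to 3 = (65, -105, -1.06).
Determinant of the coordinate differences = 15·(-105) − 65·(-100) = 4925.
∂h/∂x = [(-1.74)·(-105) − (-1.06)·(-100)] / 4925 = +0.01557
∂h/∂y = [15·(-1.06) − 65·(-1.74)] / 4925 = +0.01974
h(235, -65) = 141.26 + (+0.01557)·(180) + (+0.01974)·(-285) = 141.26 +2.803 -5.625 = 138.438 m.

138.4 m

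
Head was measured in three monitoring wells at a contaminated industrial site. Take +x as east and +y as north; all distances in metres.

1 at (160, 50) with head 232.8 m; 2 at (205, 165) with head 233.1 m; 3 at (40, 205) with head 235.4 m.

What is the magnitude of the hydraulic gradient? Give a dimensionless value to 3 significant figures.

0.0142

Three-point gradient (reference 1): Δ to 2 = (45, 115, +0.3), Δ to 3 = (-120, 155, +2.6).
∂h/∂x = -0.01215, ∂h/∂y = +0.007365 (det = 20775).
|∇h| = √(-0.01215² + 0.007365²) = 0.01421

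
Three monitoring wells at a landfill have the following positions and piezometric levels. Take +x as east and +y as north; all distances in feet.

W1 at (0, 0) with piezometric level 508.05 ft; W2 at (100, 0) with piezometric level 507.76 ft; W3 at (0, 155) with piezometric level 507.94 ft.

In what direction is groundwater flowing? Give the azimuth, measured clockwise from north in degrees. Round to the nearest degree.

∂h/∂x = (507.76 − 508.05) / (100 − 0) = -0.002900
∂h/∂y = (507.94 − 508.05) / (155 − 0) = -0.0007097
Flow direction (−∇h) has components (+0.002900 E, +0.0007097 N).
Azimuth = atan2(E, N) = atan2(+0.002900, +0.0007097) = 76.2° ≈ 076°.

076°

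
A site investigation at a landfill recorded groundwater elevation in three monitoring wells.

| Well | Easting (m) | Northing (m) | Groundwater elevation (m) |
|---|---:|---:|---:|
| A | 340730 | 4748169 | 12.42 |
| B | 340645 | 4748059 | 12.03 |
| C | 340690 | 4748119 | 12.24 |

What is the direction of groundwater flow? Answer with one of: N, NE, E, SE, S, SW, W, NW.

SW

Three-point gradient (reference A): Δ to B = (-85, -110, -0.39), Δ to C = (-40, -50, -0.18).
∂h/∂x = +0.002000, ∂h/∂y = +0.002000 (det = -150).
Flow = −∇h = (-0.002000 east, -0.002000 north), which points southwest.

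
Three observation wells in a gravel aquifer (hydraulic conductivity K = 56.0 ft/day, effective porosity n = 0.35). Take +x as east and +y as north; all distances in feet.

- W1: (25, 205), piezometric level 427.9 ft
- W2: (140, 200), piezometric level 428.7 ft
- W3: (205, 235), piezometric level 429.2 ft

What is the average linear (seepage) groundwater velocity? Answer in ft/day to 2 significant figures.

1.1 ft/day

Differences from W1: to W2 (Δx, Δy, Δh) = (115, -5, +0.8); to W3 = (180, 30, +1.3).
Solve a·Δx + b·Δy = Δh: det = 115·30 − 180·(-5) = 4350.
∂h/∂x = [(+0.8)·30 − (+1.3)·(-5)] / 4350 = +0.007011
∂h/∂y = [115·(+1.3) − 180·(+0.8)] / 4350 = +0.001264
|∇h| = √(0.007011² + 0.001264²) = 0.007124
Seepage velocity v = K·i/n = 56.0 × 0.007124 / 0.35 = 1.14 ft/day.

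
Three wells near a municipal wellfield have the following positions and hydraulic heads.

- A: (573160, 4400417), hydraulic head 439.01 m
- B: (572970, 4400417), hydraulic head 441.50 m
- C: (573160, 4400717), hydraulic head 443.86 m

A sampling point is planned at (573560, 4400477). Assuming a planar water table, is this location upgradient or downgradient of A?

∂h/∂x = (441.50 − 439.01) / (572970 − 573160) = -0.01311
∂h/∂y = (443.86 − 439.01) / (4400717 − 4400417) = +0.01617
Head at (573560, 4400477) = 439.01 + (-0.01311)·(400) + (+0.01617)·(60) = 434.74 m.
That is lower than the 439.01 m at A, so the point is downgradient.

downgradient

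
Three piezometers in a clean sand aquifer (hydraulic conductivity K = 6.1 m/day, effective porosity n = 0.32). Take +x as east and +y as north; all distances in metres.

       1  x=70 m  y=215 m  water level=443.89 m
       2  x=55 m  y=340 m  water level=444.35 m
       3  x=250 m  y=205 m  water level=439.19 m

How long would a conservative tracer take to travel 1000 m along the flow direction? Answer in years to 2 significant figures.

5.5 years

Taking 1 as reference: 2−1 = (-15, 125, +0.46); 3−1 = (180, -10, -4.70).
Solve a·Δx + b·Δy = Δh: det = (-15)·(-10) − 180·125 = -22350.
∂h/∂x = [(+0.46)·(-10) − (-4.70)·125] / -22350 = -0.02608
∂h/∂y = [(-15)·(-4.70) − 180·(+0.46)] / -22350 = +0.0005503
|∇h| = √(-0.02608² + 0.0005503²) = 0.02609
Seepage velocity v = K·i/n = 6.1 × 0.02609 / 0.32 = 0.4973 m/day.
t = 1000 / 0.4973 = 2011 days = 5.51 years.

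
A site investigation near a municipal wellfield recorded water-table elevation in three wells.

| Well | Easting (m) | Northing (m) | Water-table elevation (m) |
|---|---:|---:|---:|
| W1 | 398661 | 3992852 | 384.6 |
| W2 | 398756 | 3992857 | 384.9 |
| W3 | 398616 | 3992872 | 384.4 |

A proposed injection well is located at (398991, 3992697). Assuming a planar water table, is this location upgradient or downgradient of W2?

With h = a·x + b·y + c and W1 as origin, the differences give:
  95·a + 5·b = +0.3
  (-45)·a + 20·b = -0.2
Eliminate b (×20 and ×5, subtract): 2125·a = 7.00 → a = ∂h/∂x = +0.003294
Back-substitute: b = ∂h/∂y = -0.002588.
Head at (398991, 3992697) = 384.6 + (+0.003294)·(330) + (-0.002588)·(-155) = 386.09 m.
That is higher than the 384.9 m at W2, so the point is upgradient.

upgradient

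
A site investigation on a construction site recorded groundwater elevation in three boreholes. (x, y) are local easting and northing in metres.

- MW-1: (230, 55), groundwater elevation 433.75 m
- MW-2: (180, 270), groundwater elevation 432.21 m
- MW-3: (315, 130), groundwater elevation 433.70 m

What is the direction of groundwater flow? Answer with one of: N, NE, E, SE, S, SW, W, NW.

NW

With h = a·x + b·y + c and MW-1 as origin, the differences give:
  (-50)·a + 215·b = -1.54
  85·a + 75·b = -0.05
Eliminate b (×75 and ×215, subtract): -22025·a = -104.750 → a = ∂h/∂x = +0.004756
Back-substitute: b = ∂h/∂y = -0.006057.
Flow = −∇h = (-0.004756 east, +0.006057 north), which points northwest.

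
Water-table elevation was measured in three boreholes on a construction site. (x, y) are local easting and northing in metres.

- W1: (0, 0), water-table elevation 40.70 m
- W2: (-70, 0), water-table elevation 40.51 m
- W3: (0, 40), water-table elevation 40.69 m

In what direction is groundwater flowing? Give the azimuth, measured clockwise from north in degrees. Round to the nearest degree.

275°

∂h/∂x = (40.51 − 40.70) / (-70 − 0) = +0.002714
∂h/∂y = (40.69 − 40.70) / (40 − 0) = -0.0002500
Flow direction (−∇h) has components (-0.002714 E, +0.0002500 N).
Azimuth = atan2(E, N) = atan2(-0.002714, +0.0002500) = 275.3° ≈ 275°.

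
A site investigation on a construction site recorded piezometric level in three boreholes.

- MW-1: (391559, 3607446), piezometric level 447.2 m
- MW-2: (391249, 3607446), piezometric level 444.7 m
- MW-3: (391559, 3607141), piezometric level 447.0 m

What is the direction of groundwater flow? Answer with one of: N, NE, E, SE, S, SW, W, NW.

W

∂h/∂x = (444.7 − 447.2) / (391249 − 391559) = +0.008065
∂h/∂y = (447.0 − 447.2) / (3607141 − 3607446) = +0.0006557
Flow = −∇h = (-0.008065 east, -0.0006557 north), which points west.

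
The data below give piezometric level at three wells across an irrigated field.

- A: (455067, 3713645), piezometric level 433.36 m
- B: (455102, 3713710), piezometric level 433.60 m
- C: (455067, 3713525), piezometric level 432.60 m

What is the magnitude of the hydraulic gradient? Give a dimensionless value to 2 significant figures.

0.0080

Taking A as reference: B−A = (35, 65, +0.24); C−A = (0, -120, -0.76).
Solve a·Δx + b·Δy = Δh: det = 35·(-120) − 0·65 = -4200.
∂h/∂x = [(+0.24)·(-120) − (-0.76)·65] / -4200 = -0.004905
∂h/∂y = [35·(-0.76) − 0·(+0.24)] / -4200 = +0.006333
|∇h| = √(-0.004905² + 0.006333²) = 0.00801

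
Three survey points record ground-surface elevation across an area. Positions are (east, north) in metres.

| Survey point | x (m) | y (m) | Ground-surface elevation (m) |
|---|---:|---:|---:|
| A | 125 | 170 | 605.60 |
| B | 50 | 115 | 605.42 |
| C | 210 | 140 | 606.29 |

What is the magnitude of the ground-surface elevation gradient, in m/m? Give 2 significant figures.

0.0082 m/m

Differences from A: to B (Δx, Δy, Δh) = (-75, -55, -0.18); to C = (85, -30, +0.69).
Determinant of the coordinate differences = (-75)·(-30) − 85·(-55) = 6925.
∂z/∂x = [(-0.18)·(-30) − (+0.69)·(-55)] / 6925 = +0.006260
∂z/∂y = [(-75)·(+0.69) − 85·(-0.18)] / 6925 = -0.005264
|∇f| = √(0.006260² + -0.005264²) = 0.008179 m/m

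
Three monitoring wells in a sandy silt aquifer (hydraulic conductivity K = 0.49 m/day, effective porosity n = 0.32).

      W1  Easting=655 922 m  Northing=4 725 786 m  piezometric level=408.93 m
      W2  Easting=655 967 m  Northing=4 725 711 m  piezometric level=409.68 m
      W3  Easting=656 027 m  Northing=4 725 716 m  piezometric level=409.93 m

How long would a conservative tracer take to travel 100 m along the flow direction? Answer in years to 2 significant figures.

21 years

Differences from W1: to W2 (Δx, Δy, Δh) = (45, -75, +0.75); to W3 = (105, -70, +1.00).
Determinant of the coordinate differences = 45·(-70) − 105·(-75) = 4725.
∂h/∂x = [(+0.75)·(-70) − (+1.00)·(-75)] / 4725 = +0.004762
∂h/∂y = [45·(+1.00) − 105·(+0.75)] / 4725 = -0.007143
|∇h| = √(0.004762² + -0.007143²) = 0.008585
Seepage velocity v = K·i/n = 0.49 × 0.008585 / 0.32 = 0.01315 m/day.
t = 100 / 0.01315 = 7605 days = 20.8 years.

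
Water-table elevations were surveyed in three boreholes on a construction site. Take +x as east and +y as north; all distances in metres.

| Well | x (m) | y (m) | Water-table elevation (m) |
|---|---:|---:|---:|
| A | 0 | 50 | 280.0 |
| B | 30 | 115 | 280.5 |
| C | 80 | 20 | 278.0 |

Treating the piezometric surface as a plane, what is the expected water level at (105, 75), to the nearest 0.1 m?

278.4 m

Differences from A: to B (Δx, Δy, Δh) = (30, 65, +0.5); to C = (80, -30, -2.0).
Determinant of the coordinate differences = 30·(-30) − 80·65 = -6100.
∂h/∂x = [(+0.5)·(-30) − (-2.0)·65] / -6100 = -0.01885
∂h/∂y = [30·(-2.0) − 80·(+0.5)] / -6100 = +0.01639
h(105, 75) = 280.0 + (-0.01885)·(105) + (+0.01639)·(25) = 280.0 -1.980 +0.410 = 278.430 m.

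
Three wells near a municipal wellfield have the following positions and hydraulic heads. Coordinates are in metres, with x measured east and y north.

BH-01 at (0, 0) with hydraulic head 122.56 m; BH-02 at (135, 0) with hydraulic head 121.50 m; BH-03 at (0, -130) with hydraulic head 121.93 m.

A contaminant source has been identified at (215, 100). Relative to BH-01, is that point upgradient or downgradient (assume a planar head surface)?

downgradient

∂h/∂x = (121.50 − 122.56) / (135 − 0) = -0.007852
∂h/∂y = (121.93 − 122.56) / (-130 − 0) = +0.004846
Head at (215, 100) = 122.56 + (-0.007852)·(215) + (+0.004846)·(100) = 121.36 m.
That is lower than the 122.56 m at BH-01, so the point is downgradient.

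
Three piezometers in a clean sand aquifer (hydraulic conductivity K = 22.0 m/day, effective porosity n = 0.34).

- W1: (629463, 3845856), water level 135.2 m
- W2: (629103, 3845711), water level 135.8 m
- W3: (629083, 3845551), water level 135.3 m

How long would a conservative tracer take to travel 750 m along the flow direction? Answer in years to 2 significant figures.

With h = a·x + b·y + c and W1 as origin, the differences give:
  (-360)·a + (-145)·b = +0.6
  (-380)·a + (-305)·b = +0.1
Eliminate b (×(-305) and ×(-145), subtract): 54700·a = -168.50 → a = ∂h/∂x = -0.003080
Back-substitute: b = ∂h/∂y = +0.003510.
|∇h| = √(-0.003080² + 0.003510²) = 0.00467
Seepage velocity v = K·i/n = 22.0 × 0.00467 / 0.34 = 0.3022 m/day.
t = 750 / 0.3022 = 2482 days = 6.8 years.

6.8 years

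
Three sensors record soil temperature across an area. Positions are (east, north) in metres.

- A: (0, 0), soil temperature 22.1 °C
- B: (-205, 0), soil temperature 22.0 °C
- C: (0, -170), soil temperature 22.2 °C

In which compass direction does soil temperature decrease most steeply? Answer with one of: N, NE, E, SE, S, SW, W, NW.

∂T/∂x = (22.0 − 22.1) / (-205 − 0) = +0.0004878
∂T/∂y = (22.2 − 22.1) / (-170 − 0) = -0.0005882
Steepest decrease is along −∇f = (-0.0004878 E, +0.0005882 N) → northwest.

NW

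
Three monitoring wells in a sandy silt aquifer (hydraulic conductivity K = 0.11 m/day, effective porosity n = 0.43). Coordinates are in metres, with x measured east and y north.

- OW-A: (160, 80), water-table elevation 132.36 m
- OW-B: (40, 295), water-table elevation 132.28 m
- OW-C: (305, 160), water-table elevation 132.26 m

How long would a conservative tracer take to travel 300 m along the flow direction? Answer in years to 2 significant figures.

Three-point gradient (reference OW-A): Δ to OW-B = (-120, 215, -0.08), Δ to OW-C = (145, 80, -0.10).
∂h/∂x = -0.0003703, ∂h/∂y = -0.0005788 (det = -40775).
|∇h| = √(-0.0003703² + -0.0005788²) = 0.0006871
Seepage velocity v = K·i/n = 0.11 × 0.0006871 / 0.43 = 0.0001758 m/day.
t = 300 / 0.0001758 = 1.706e+06 days = 4.67e+03 years.

4700 years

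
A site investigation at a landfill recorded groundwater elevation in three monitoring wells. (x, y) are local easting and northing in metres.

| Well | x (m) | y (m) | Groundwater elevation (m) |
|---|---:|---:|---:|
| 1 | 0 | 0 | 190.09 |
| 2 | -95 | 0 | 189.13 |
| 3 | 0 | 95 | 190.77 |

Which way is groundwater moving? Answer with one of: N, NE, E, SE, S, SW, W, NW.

∂h/∂x = (189.13 − 190.09) / (-95 − 0) = +0.01011
∂h/∂y = (190.77 − 190.09) / (95 − 0) = +0.007158
Flow = −∇h = (-0.01011 east, -0.007158 north), which points southwest.

SW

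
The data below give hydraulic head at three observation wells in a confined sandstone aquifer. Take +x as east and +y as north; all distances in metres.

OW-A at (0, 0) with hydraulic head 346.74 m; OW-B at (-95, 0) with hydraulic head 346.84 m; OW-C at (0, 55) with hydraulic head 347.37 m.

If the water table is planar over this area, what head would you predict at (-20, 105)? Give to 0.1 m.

348.0 m

∂h/∂x = (346.84 − 346.74) / (-95 − 0) = -0.001053
∂h/∂y = (347.37 − 346.74) / (55 − 0) = +0.01145
h(-20, 105) = 346.74 + (-0.001053)·(-20) + (+0.01145)·(105) = 346.74 +0.021 +1.203 = 347.964 m.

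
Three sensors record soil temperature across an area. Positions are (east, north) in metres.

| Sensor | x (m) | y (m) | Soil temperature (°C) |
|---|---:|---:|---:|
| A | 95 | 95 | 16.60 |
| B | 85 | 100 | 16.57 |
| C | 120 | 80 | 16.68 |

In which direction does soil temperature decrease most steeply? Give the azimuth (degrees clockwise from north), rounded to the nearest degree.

Differences from A: to B (Δx, Δy, Δh) = (-10, 5, -0.03); to C = (25, -15, +0.08).
Determinant of the coordinate differences = (-10)·(-15) − 25·5 = 25.
∂T/∂x = [(-0.03)·(-15) − (+0.08)·5] / 25 = +0.002000
∂T/∂y = [(-10)·(+0.08) − 25·(-0.03)] / 25 = -0.002000
Steepest decrease is along −∇f: components (-0.002000 E, +0.002000 N).
Azimuth = atan2(-0.002000, +0.002000) = 315.0° ≈ 315°.

315°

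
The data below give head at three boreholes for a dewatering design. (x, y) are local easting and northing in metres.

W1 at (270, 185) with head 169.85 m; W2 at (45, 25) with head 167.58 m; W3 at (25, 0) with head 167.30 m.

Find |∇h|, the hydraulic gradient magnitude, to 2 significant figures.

0.0088

Differences from W1: to W2 (Δx, Δy, Δh) = (-225, -160, -2.27); to W3 = (-245, -185, -2.55).
Determinant of the coordinate differences = (-225)·(-185) − (-245)·(-160) = 2425.
∂h/∂x = [(-2.27)·(-185) − (-2.55)·(-160)] / 2425 = +0.004928
∂h/∂y = [(-225)·(-2.55) − (-245)·(-2.27)] / 2425 = +0.007258
|∇h| = √(0.004928² + 0.007258²) = 0.008773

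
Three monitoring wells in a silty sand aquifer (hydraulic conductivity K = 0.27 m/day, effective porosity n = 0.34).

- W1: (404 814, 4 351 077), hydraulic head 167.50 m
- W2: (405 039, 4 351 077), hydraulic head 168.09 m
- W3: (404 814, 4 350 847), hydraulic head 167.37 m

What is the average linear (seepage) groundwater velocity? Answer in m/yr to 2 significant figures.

0.78 m/yr

∂h/∂x = (168.09 − 167.50) / (405039 − 404814) = +0.002622
∂h/∂y = (167.37 − 167.50) / (4350847 − 4351077) = +0.0005652
|∇h| = √(0.002622² + 0.0005652²) = 0.002682
Seepage velocity v = K·i/n = 0.27 × 0.002682 / 0.34 = 0.00213 m/day = 0.778 m/yr.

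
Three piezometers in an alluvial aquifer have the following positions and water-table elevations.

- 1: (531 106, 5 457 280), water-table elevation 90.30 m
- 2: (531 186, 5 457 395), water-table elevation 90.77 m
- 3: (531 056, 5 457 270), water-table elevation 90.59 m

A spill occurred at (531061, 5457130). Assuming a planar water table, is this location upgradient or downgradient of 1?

downgradient

Differences from 1: to 2 (Δx, Δy, Δh) = (80, 115, +0.47); to 3 = (-50, -10, +0.29).
Determinant of the coordinate differences = 80·(-10) − (-50)·115 = 4950.
∂h/∂x = [(+0.47)·(-10) − (+0.29)·115] / 4950 = -0.007687
∂h/∂y = [80·(+0.29) − (-50)·(+0.47)] / 4950 = +0.009434
Head at (531061, 5457130) = 90.30 + (-0.007687)·(-45) + (+0.009434)·(-150) = 89.23 m.
That is lower than the 90.30 m at 1, so the point is downgradient.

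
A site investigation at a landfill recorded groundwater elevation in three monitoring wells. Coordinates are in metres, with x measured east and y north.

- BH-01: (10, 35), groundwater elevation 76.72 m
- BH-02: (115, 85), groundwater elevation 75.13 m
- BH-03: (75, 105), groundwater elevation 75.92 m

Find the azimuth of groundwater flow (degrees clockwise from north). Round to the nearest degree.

105°

Taking BH-01 as reference: BH-02−BH-01 = (105, 50, -1.59); BH-03−BH-01 = (65, 70, -0.80).
Determinant of the coordinate differences = 105·70 − 65·50 = 4100.
∂h/∂x = [(-1.59)·70 − (-0.80)·50] / 4100 = -0.01739
∂h/∂y = [105·(-0.80) − 65·(-1.59)] / 4100 = +0.004720
Flow direction (−∇h) has components (+0.01739 E, -0.004720 N).
Azimuth = atan2(E, N) = atan2(+0.01739, -0.004720) = 105.2° ≈ 105°.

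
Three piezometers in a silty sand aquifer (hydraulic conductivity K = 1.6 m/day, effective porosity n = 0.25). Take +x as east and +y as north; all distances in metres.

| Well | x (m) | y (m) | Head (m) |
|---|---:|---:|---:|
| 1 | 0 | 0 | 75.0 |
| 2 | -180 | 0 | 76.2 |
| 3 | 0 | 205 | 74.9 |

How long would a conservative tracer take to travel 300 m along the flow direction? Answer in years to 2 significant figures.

∂h/∂x = (76.2 − 75.0) / (-180 − 0) = -0.006667
∂h/∂y = (74.9 − 75.0) / (205 − 0) = -0.0004878
|∇h| = √(-0.006667² + -0.0004878²) = 0.006685
Seepage velocity v = K·i/n = 1.6 × 0.006685 / 0.25 = 0.04278 m/day.
t = 300 / 0.04278 = 7013 days = 19.2 years.

19 years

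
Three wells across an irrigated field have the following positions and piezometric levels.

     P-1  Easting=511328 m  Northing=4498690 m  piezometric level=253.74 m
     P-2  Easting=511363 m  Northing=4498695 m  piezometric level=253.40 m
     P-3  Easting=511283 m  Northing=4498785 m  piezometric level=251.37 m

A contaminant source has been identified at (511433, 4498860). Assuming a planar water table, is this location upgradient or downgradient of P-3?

Differences from P-1: to P-2 (Δx, Δy, Δh) = (35, 5, -0.34); to P-3 = (-45, 95, -2.37).
Solve a·Δx + b·Δy = Δh: det = 35·95 − (-45)·5 = 3550.
∂h/∂x = [(-0.34)·95 − (-2.37)·5] / 3550 = -0.005761
∂h/∂y = [35·(-2.37) − (-45)·(-0.34)] / 3550 = -0.02768
Head at (511433, 4498860) = 253.74 + (-0.005761)·(105) + (-0.02768)·(170) = 248.43 m.
That is lower than the 251.37 m at P-3, so the point is downgradient.

downgradient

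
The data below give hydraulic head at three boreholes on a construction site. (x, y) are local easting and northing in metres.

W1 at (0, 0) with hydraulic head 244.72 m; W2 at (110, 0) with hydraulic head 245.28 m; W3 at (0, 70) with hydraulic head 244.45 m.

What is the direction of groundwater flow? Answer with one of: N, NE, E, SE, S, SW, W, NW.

NW

∂h/∂x = (245.28 − 244.72) / (110 − 0) = +0.005091
∂h/∂y = (244.45 − 244.72) / (70 − 0) = -0.003857
Flow = −∇h = (-0.005091 east, +0.003857 north), which points northwest.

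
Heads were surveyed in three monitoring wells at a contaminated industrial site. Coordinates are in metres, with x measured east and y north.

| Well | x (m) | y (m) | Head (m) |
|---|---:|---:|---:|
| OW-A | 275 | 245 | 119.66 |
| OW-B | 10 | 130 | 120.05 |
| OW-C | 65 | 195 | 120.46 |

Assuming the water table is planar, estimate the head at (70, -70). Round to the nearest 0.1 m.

With h = a·x + b·y + c and OW-A as origin, the differences give:
  (-265)·a + (-115)·b = +0.39
  (-210)·a + (-50)·b = +0.80
Eliminate b (×(-50) and ×(-115), subtract): -10900·a = 72.500 → a = ∂h/∂x = -0.006651
Back-substitute: b = ∂h/∂y = +0.01194.
h(70, -70) = 119.66 + (-0.006651)·(-205) + (+0.01194)·(-315) = 119.66 +1.364 -3.760 = 117.264 m.

117.3 m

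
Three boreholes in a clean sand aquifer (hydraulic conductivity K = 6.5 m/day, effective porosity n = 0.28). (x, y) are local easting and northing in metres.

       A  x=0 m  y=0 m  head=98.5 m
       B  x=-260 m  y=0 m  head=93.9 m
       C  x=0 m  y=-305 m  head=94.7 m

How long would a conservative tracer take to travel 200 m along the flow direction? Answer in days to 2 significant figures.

400 days

∂h/∂x = (93.9 − 98.5) / (-260 − 0) = +0.01769
∂h/∂y = (94.7 − 98.5) / (-305 − 0) = +0.01246
|∇h| = √(0.01769² + 0.01246²) = 0.02164
Seepage velocity v = K·i/n = 6.5 × 0.02164 / 0.28 = 0.5024 m/day.
t = 200 / 0.5024 = 398.1 days.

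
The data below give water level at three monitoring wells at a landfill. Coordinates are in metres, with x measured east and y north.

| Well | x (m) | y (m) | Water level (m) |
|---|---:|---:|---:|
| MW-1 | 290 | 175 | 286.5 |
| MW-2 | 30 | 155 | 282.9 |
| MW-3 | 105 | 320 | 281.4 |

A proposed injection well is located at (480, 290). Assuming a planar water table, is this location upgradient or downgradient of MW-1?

upgradient

Three-point gradient (reference MW-1): Δ to MW-2 = (-260, -20, -3.6), Δ to MW-3 = (-185, 145, -5.1).
∂h/∂x = +0.01507, ∂h/∂y = -0.01594 (det = -41400).
Head at (480, 290) = 286.5 + (+0.01507)·(190) + (-0.01594)·(115) = 287.53 m.
That is higher than the 286.5 m at MW-1, so the point is upgradient.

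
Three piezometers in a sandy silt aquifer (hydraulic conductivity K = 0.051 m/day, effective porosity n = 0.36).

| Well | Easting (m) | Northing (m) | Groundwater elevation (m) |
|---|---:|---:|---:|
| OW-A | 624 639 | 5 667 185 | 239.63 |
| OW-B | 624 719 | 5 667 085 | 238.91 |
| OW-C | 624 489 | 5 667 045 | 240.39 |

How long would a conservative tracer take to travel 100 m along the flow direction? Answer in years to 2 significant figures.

Three-point gradient (reference OW-A): Δ to OW-B = (80, -100, -0.72), Δ to OW-C = (-150, -140, +0.76).
∂h/∂x = -0.006748, ∂h/∂y = +0.001802 (det = -26200).
|∇h| = √(-0.006748² + 0.001802²) = 0.006984
Seepage velocity v = K·i/n = 0.051 × 0.006984 / 0.36 = 0.0009894 m/day.
t = 100 / 0.0009894 = 1.011e+05 days = 277 years.

280 years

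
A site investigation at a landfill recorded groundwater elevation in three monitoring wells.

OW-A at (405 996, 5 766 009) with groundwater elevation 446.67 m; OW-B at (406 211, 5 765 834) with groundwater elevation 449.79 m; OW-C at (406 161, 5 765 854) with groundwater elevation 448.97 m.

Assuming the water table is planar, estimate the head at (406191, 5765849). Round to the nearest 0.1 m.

449.5 m

Differences from OW-A: to OW-B (Δx, Δy, Δh) = (215, -175, +3.12); to OW-C = (165, -155, +2.30).
Solve a·Δx + b·Δy = Δh: det = 215·(-155) − 165·(-175) = -4450.
∂h/∂x = [(+3.12)·(-155) − (+2.30)·(-175)] / -4450 = +0.01822
∂h/∂y = [215·(+2.30) − 165·(+3.12)] / -4450 = +0.004562
h(406191, 5765849) = 446.67 + (+0.01822)·(195) + (+0.004562)·(-160) = 446.67 +3.554 -0.730 = 449.494 m.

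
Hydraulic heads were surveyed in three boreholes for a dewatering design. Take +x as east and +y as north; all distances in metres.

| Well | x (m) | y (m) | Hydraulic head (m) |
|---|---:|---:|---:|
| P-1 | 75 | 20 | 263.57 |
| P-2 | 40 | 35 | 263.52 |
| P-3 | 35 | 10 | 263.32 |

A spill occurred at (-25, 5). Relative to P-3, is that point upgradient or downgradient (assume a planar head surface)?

downgradient

With h = a·x + b·y + c and P-1 as origin, the differences give:
  (-35)·a + 15·b = -0.05
  (-40)·a + (-10)·b = -0.25
Eliminate b (×(-10) and ×15, subtract): 950·a = 4.250 → a = ∂h/∂x = +0.004474
Back-substitute: b = ∂h/∂y = +0.007105.
Head at (-25, 5) = 263.57 + (+0.004474)·(-100) + (+0.007105)·(-15) = 263.02 m.
That is lower than the 263.32 m at P-3, so the point is downgradient.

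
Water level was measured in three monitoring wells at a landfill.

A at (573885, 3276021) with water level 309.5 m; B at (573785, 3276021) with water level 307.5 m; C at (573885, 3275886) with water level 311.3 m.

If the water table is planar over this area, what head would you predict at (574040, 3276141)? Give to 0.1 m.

∂h/∂x = (307.5 − 309.5) / (573785 − 573885) = +0.02000
∂h/∂y = (311.3 − 309.5) / (3275886 − 3276021) = -0.01333
h(574040, 3276141) = 309.5 + (+0.02000)·(155) + (-0.01333)·(120) = 309.5 +3.100 -1.600 = 311.000 m.

311.0 m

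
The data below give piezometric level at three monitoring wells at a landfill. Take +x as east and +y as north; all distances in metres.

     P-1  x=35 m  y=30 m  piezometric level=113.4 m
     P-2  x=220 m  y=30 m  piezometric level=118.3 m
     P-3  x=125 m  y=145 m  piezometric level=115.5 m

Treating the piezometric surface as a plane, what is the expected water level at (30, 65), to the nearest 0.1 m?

Taking P-1 as reference: P-2−P-1 = (185, 0, +4.9); P-3−P-1 = (90, 115, +2.1).
Determinant of the coordinate differences = 185·115 − 90·0 = 21275.
∂h/∂x = [(+4.9)·115 − (+2.1)·0] / 21275 = +0.02649
∂h/∂y = [185·(+2.1) − 90·(+4.9)] / 21275 = -0.002468
h(30, 65) = 113.4 + (+0.02649)·(-5) + (-0.002468)·(35) = 113.4 -0.132 -0.086 = 113.181 m.

113.2 m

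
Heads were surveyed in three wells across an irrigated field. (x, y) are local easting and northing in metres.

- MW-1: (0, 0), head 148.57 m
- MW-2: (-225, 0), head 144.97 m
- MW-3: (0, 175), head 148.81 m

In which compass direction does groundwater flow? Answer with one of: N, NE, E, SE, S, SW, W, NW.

W

∂h/∂x = (144.97 − 148.57) / (-225 − 0) = +0.01600
∂h/∂y = (148.81 − 148.57) / (175 − 0) = +0.001371
Flow = −∇h = (-0.01600 east, -0.001371 north), which points west.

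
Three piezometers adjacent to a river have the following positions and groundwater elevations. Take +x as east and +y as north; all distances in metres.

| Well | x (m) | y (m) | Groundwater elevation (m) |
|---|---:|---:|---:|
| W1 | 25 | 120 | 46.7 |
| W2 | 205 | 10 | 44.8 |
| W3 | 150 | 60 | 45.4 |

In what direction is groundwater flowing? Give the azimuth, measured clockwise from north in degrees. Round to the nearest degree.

With h = a·x + b·y + c and W1 as origin, the differences give:
  180·a + (-110)·b = -1.9
  125·a + (-60)·b = -1.3
Eliminate b (×(-60) and ×(-110), subtract): 2950·a = -29.00 → a = ∂h/∂x = -0.009831
Back-substitute: b = ∂h/∂y = +0.001186.
Flow direction (−∇h) has components (+0.009831 E, -0.001186 N).
Azimuth = atan2(E, N) = atan2(+0.009831, -0.001186) = 96.9° ≈ 097°.

097°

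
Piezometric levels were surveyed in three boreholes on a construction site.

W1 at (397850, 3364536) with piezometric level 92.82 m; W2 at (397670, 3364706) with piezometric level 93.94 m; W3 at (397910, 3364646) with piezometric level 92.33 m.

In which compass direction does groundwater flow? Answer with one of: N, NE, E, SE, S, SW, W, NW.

Taking W1 as reference: W2−W1 = (-180, 170, +1.12); W3−W1 = (60, 110, -0.49).
Solve a·Δx + b·Δy = Δh: det = (-180)·110 − 60·170 = -30000.
∂h/∂x = [(+1.12)·110 − (-0.49)·170] / -30000 = -0.006883
∂h/∂y = [(-180)·(-0.49) − 60·(+1.12)] / -30000 = -0.0007000
Flow = −∇h = (+0.006883 east, +0.0007000 north), which points east.

E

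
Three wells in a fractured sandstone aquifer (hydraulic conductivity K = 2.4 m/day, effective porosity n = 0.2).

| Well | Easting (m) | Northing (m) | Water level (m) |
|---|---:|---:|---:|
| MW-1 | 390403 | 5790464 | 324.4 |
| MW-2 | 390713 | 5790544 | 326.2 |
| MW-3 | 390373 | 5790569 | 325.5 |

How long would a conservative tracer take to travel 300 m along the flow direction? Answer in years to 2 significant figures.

With h = a·x + b·y + c and MW-1 as origin, the differences give:
  310·a + 80·b = +1.8
  (-30)·a + 105·b = +1.1
Eliminate b (×105 and ×80, subtract): 34950·a = 101.00 → a = ∂h/∂x = +0.002890
Back-substitute: b = ∂h/∂y = +0.01130.
|∇h| = √(0.002890² + 0.01130²) = 0.01166
Seepage velocity v = K·i/n = 2.4 × 0.01166 / 0.2 = 0.1399 m/day.
t = 300 / 0.1399 = 2144 days = 5.87 years.

5.9 years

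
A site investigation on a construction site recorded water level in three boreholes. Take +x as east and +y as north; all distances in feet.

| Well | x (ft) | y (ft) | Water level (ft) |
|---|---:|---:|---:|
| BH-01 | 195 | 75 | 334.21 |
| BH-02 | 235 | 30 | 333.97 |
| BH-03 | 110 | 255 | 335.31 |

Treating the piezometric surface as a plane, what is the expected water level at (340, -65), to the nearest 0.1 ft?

Taking BH-01 as reference: BH-02−BH-01 = (40, -45, -0.24); BH-03−BH-01 = (-85, 180, +1.10).
Determinant of the coordinate differences = 40·180 − (-85)·(-45) = 3375.
∂h/∂x = [(-0.24)·180 − (+1.10)·(-45)] / 3375 = +0.001867
∂h/∂y = [40·(+1.10) − (-85)·(-0.24)] / 3375 = +0.006993
h(340, -65) = 334.21 + (+0.001867)·(145) + (+0.006993)·(-140) = 334.21 +0.271 -0.979 = 333.502 ft.

333.5 ft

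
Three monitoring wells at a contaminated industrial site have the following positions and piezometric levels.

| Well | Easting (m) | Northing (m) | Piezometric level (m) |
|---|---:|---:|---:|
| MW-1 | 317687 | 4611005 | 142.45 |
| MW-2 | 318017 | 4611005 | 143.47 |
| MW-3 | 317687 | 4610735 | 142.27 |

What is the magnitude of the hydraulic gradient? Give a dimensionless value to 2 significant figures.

∂h/∂x = (143.47 − 142.45) / (318017 − 317687) = +0.003091
∂h/∂y = (142.27 − 142.45) / (4610735 − 4611005) = +0.0006667
|∇h| = √(0.003091² + 0.0006667²) = 0.003162

0.0032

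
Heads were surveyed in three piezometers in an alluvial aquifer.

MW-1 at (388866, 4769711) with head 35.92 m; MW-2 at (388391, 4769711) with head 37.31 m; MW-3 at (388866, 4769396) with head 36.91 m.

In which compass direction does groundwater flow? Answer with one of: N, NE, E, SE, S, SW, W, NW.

NE

∂h/∂x = (37.31 − 35.92) / (388391 − 388866) = -0.002926
∂h/∂y = (36.91 − 35.92) / (4769396 − 4769711) = -0.003143
Flow = −∇h = (+0.002926 east, +0.003143 north), which points northeast.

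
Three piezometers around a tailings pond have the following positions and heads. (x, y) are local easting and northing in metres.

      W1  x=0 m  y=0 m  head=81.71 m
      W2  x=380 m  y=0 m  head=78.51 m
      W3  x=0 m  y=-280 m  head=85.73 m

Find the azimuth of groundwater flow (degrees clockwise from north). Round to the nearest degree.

∂h/∂x = (78.51 − 81.71) / (380 − 0) = -0.008421
∂h/∂y = (85.73 − 81.71) / (-280 − 0) = -0.01436
Flow direction (−∇h) has components (+0.008421 E, +0.01436 N).
Azimuth = atan2(E, N) = atan2(+0.008421, +0.01436) = 30.4° ≈ 030°.

030°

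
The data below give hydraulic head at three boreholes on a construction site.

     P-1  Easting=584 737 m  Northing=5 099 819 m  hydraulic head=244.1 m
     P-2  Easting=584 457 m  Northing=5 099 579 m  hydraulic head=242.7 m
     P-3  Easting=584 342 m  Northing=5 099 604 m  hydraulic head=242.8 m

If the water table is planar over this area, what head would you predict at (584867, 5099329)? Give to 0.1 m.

With h = a·x + b·y + c and P-1 as origin, the differences give:
  (-280)·a + (-240)·b = -1.4
  (-395)·a + (-215)·b = -1.3
Eliminate b (×(-215) and ×(-240), subtract): -34600·a = -11.00 → a = ∂h/∂x = +0.0003179
Back-substitute: b = ∂h/∂y = +0.005462.
h(584867, 5099329) = 244.1 + (+0.0003179)·(130) + (+0.005462)·(-490) = 244.1 +0.041 -2.677 = 241.465 m.

241.5 m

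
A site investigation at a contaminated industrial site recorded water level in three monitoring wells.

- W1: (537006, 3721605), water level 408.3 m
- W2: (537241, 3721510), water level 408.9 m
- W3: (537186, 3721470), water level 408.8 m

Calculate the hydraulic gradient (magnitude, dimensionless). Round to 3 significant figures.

With h = a·x + b·y + c and W1 as origin, the differences give:
  235·a + (-95)·b = +0.6
  180·a + (-135)·b = +0.5
Eliminate b (×(-135) and ×(-95), subtract): -14625·a = -33.50 → a = ∂h/∂x = +0.002291
Back-substitute: b = ∂h/∂y = -0.0006496.
|∇h| = √(0.002291² + -0.0006496²) = 0.002381

0.00238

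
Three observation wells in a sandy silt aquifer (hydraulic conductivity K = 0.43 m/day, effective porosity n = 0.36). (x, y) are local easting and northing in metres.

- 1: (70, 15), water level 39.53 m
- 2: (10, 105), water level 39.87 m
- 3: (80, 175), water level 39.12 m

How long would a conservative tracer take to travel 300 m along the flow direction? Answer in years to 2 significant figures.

Differences from 1: to 2 (Δx, Δy, Δh) = (-60, 90, +0.34); to 3 = (10, 160, -0.41).
Solve a·Δx + b·Δy = Δh: det = (-60)·160 − 10·90 = -10500.
∂h/∂x = [(+0.34)·160 − (-0.41)·90] / -10500 = -0.008695
∂h/∂y = [(-60)·(-0.41) − 10·(+0.34)] / -10500 = -0.002019
|∇h| = √(-0.008695² + -0.002019²) = 0.008926
Seepage velocity v = K·i/n = 0.43 × 0.008926 / 0.36 = 0.01066 m/day.
t = 300 / 0.01066 = 2.814e+04 days = 77 years.

77 years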